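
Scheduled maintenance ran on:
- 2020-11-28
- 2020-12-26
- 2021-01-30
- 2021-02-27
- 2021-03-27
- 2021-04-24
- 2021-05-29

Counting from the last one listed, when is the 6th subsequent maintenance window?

Every date is a Saturday; gaps 28, 35, 28, 28, 28, 35 days.
Each is the last Saturday of its month (at least one falls on the 29th or later, ruling out '4th Saturday').
June 2021 ends with Saturday 2021-06-26.
July 2021 ends with Saturday 2021-07-31.
August 2021 ends with Saturday 2021-08-28.
September 2021 ends with Saturday 2021-09-25.
October 2021 ends with Saturday 2021-10-30.
November 2021 ends with Saturday 2021-11-27.

2021-11-27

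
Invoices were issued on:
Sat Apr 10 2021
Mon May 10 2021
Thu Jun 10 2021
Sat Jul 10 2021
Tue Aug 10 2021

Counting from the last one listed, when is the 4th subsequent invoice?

The day-of-month is always 10 (30, 31, 30, 31 days between events).
So this recurs on the 10th of each month.
Next: September 2021 → Fri Sep 10 2021.
October 2021: Sun Oct 10 2021.
Next: November 2021 → Wed Nov 10 2021.
Next: December 2021 → Fri Dec 10 2021.

Fri Dec 10 2021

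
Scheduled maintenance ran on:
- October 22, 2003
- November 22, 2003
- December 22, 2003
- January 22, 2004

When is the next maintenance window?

Each date is the 22nd; the gaps (31, 30, 31) track the month lengths.
The rule is the 22nd of each month.
February 2004: February 22, 2004.

February 22, 2004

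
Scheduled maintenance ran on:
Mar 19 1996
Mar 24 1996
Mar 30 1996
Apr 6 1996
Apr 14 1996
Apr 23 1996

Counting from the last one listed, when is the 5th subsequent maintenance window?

Jun 22 1996

Intervals are 5, 6, 7, 8, 9 days — an arithmetic progression with common difference 1.
Next gap: 10 days. Apr 23 1996 + 10 days = May 3 1996.
Next gap: 11 days. May 3 1996 + 11 days = May 14 1996.
Next gap: 12 days. May 14 1996 + 12 days = May 26 1996.
Next gap: 13 days. May 26 1996 + 13 days = Jun 8 1996.
Next gap: 14 days. Jun 8 1996 + 14 days = Jun 22 1996.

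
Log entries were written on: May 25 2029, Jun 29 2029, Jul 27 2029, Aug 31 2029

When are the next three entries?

These are Fridays with 35, 28, 35-day gaps.
Each is the final Friday of its month — Jun 29 2029 is past the 28th, so '4th Friday' doesn't fit.
Last Friday of September 2029: Sep 28 2029.
October 2029 ends with Friday Oct 26 2029.
November 2029 ends with Friday Nov 30 2029.

Sep 28 2029, Oct 26 2029, Nov 30 2029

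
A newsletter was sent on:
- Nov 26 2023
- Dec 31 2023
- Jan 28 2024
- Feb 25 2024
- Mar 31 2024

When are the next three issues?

Every date is a Sunday; gaps 35, 28, 28, 35 days.
Each is the last Sunday of its month (at least one falls on the 29th or later, ruling out '4th Sunday').
April 2024 ends with Sunday Apr 28 2024.
May 2024 ends with Sunday May 26 2024.
June 2024 ends with Sunday Jun 30 2024.

Apr 28 2024, May 26 2024, Jun 30 2024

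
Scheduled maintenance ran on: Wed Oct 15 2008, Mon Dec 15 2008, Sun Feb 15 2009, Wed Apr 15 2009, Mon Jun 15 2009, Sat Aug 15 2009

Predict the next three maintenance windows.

Gaps: 61, 62, 59, 61, 61 days — not constant. Every event is on the 15th of the month.
Pattern: the 15th of every 2 months.
Next: October 2009 → Thu Oct 15 2009.
Next: December 2009 → Tue Dec 15 2009.
February 2010: Mon Feb 15 2010.

Thu Oct 15 2009, Tue Dec 15 2009, Mon Feb 15 2010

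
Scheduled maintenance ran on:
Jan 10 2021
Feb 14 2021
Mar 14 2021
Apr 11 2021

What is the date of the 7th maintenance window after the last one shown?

All dates are Sundays, 35, 28, 28 days apart.
Specifically, the 2nd Sunday of each month.
2nd Sunday of May 2021: May 9 2021.
2nd Sunday of June 2021: Jun 13 2021.
July 2021 — 2nd Sunday is Jul 11 2021.
2nd Sunday of August 2021: Aug 8 2021.
September 2021 — 2nd Sunday is Sep 12 2021.
2nd Sunday of October 2021: Oct 10 2021.
2nd Sunday of November 2021: Nov 14 2021.

Nov 14 2021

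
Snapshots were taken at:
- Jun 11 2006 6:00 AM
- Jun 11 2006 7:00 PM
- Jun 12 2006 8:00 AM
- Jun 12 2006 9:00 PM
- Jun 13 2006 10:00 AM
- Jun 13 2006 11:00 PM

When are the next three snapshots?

Jun 14 2006 12:00 PM, Jun 15 2006 1:00 AM, Jun 15 2006 2:00 PM

The interval is a steady 13 hours (13, 13, 13, 13, 13).
Jun 13 2006 11:00 PM + 13 h = Jun 14 2006 12:00 PM.
Jun 14 2006 12:00 PM + 13 h = Jun 15 2006 1:00 AM.
Jun 15 2006 1:00 AM + 13 h = Jun 15 2006 2:00 PM.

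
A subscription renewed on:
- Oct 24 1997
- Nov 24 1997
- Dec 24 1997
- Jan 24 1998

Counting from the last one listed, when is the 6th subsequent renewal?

Each date is the 24th; the gaps (31, 30, 31) track the month lengths.
The rule is the 24th of each month.
February 1998: Feb 24 1998.
Next: March 1998 → Mar 24 1998.
Next: April 1998 → Apr 24 1998.
Next: May 1998 → May 24 1998.
June 1998: Jun 24 1998.
Next: July 1998 → Jul 24 1998.

Jul 24 1998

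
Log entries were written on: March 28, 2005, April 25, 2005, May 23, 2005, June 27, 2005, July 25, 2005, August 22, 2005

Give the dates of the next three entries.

These are Mondays at 28- or 35-day spacing (28, 28, 35, 28, 28).
The pattern: 4th Monday of the month.
4th Monday of September 2005: September 26, 2005.
October 2005 — 4th Monday is October 24, 2005.
4th Monday of November 2005: November 28, 2005.

September 26, 2005; October 24, 2005; November 28, 2005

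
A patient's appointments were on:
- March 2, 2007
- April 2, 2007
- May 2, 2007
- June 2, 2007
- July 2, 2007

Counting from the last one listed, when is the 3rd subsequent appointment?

October 2, 2007

The day-of-month is always 2 (31, 30, 31, 30 days between events).
So this recurs on the 2nd of each month.
Next: August 2007 → August 2, 2007.
September 2007: September 2, 2007.
Next: October 2007 → October 2, 2007.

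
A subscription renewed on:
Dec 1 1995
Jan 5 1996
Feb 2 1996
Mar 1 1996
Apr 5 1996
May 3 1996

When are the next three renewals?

Jun 7 1996, Jul 5 1996, Aug 2 1996

Gaps: 35, 28, 28, 35, 28 days — a mix of 28 and 35. Every date is a Friday.
Each is the 1st Friday of its month.
June 1996 — 1st Friday is Jun 7 1996.
July 1996 — 1st Friday is Jul 5 1996.
August 1996 — 1st Friday is Aug 2 1996.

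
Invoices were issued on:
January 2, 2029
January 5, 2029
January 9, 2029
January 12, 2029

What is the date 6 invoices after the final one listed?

Gaps: 3, 4, 3 days — not constant, but cyclic with period 2.
The events fall on every Tuesday and Friday.
The following Tuesday is January 16, 2029.
The following Friday is January 19, 2029.
The following Tuesday is January 23, 2029.
Next Friday: January 26, 2029.
Next Tuesday: January 30, 2029.
The following Friday is February 2, 2029.

February 2, 2029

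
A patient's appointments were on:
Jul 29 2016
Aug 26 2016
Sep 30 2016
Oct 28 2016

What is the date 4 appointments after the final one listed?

All Fridays; the gaps (28, 35, 28) vary with month length.
This is the last Friday of each month.
November 2016 ends with Friday Nov 25 2016.
Last Friday of December 2016: Dec 30 2016.
January 2017 ends with Friday Jan 27 2017.
Last Friday of February 2017: Feb 24 2017.

Feb 24 2017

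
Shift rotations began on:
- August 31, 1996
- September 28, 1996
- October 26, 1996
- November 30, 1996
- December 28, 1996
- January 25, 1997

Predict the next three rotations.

All Saturdays; the gaps (28, 28, 35, 28, 28) vary with month length.
This is the last Saturday of each month.
February 1997 ends with Saturday February 22, 1997.
March 1997 ends with Saturday March 29, 1997.
Last Saturday of April 1997: April 26, 1997.

February 22, 1997; March 29, 1997; April 26, 1997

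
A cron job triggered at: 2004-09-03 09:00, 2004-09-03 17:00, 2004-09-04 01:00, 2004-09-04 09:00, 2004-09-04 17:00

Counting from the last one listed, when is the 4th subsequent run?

Gaps: 8, 8, 8, 8 hours — each event is 8 hours after the previous one.
2004-09-04 17:00 + 8 h = 2004-09-05 01:00.
2004-09-05 01:00 + 8 h = 2004-09-05 09:00.
2004-09-05 09:00 + 8 h = 2004-09-05 17:00.
2004-09-05 17:00 + 8 h = 2004-09-06 01:00.

2004-09-06 01:00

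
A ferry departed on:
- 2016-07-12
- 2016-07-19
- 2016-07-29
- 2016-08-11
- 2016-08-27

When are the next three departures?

Intervals are 7, 10, 13, 16 days — an arithmetic progression with common difference 3.
Next gap: 19 days. 2016-08-27 + 19 days = 2016-09-15.
Next gap: 22 days. 2016-09-15 + 22 days = 2016-10-07.
Next gap: 25 days. 2016-10-07 + 25 days = 2016-11-01.

2016-09-15, 2016-10-07, 2016-11-01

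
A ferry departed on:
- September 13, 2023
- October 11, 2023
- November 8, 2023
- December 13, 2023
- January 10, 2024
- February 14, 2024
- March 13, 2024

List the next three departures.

April 10, 2024; May 8, 2024; June 12, 2024

All dates are Wednesdays, 28, 28, 35, 28, 35, 28 days apart.
Specifically, the 2nd Wednesday of each month.
2nd Wednesday of April 2024: April 10, 2024.
2nd Wednesday of May 2024: May 8, 2024.
June 2024 — 2nd Wednesday is June 12, 2024.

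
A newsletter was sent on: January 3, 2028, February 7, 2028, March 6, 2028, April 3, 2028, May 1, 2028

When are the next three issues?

These are Mondays at 28- or 35-day spacing (35, 28, 28, 28).
The pattern: 1st Monday of the month.
June 2028 — 1st Monday is June 5, 2028.
1st Monday of July 2028: July 3, 2028.
August 2028 — 1st Monday is August 7, 2028.

June 5, 2028; July 3, 2028; August 7, 2028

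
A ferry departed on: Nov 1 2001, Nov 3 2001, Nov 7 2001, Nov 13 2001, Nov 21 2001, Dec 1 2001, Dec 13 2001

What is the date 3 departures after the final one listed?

Jan 30 2002

Intervals are 2, 4, 6, 8, 10, 12 days — an arithmetic progression with common difference 2.
Next gap: 14 days. Dec 13 2001 + 14 days = Dec 27 2001.
Next gap: 16 days. Dec 27 2001 + 16 days = Jan 12 2002.
Next gap: 18 days. Jan 12 2002 + 18 days = Jan 30 2002.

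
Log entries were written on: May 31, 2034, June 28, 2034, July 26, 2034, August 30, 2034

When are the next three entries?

September 27, 2034; October 25, 2034; November 29, 2034

All Wednesdays; the gaps (28, 28, 35) vary with month length.
This is the last Wednesday of each month.
Last Wednesday of September 2034: September 27, 2034.
Last Wednesday of October 2034: October 25, 2034.
Last Wednesday of November 2034: November 29, 2034.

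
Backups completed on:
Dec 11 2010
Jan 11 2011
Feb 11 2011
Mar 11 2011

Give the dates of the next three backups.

The day-of-month is always 11 (31, 31, 28 days between events).
So this recurs on the 11th of each month.
April 2011: Apr 11 2011.
May 2011: May 11 2011.
June 2011: Jun 11 2011.

Apr 11 2011, May 11 2011, Jun 11 2011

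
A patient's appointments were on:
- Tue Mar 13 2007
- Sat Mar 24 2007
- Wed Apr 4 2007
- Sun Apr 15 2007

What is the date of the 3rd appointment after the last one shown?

Fri May 18 2007

The spacing is 11, 11, 11 days — always 11 days.
Sun Apr 15 2007 + 11 days = Thu Apr 26 2007.
Thu Apr 26 2007 + 11 days = Mon May 7 2007.
Mon May 7 2007 + 11 days = Fri May 18 2007.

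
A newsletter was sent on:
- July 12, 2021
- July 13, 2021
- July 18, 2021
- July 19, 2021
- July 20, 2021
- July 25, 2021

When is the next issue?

Gaps: 1, 5, 1, 1, 5 days — not constant, but cyclic with period 3.
The events fall on every Monday, Tuesday and Sunday.
The following Monday is July 26, 2021.

July 26, 2021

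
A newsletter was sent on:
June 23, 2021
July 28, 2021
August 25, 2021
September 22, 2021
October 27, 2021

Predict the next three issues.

November 24, 2021; December 22, 2021; January 26, 2022

Gaps: 35, 28, 28, 35 days — a mix of 28 and 35. Every date is a Wednesday.
Each is the 4th Wednesday of its month.
4th Wednesday of November 2021: November 24, 2021.
4th Wednesday of December 2021: December 22, 2021.
4th Wednesday of January 2022: January 26, 2022.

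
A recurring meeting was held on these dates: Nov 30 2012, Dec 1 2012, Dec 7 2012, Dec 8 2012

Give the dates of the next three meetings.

Every event lands on a Friday or Saturday (gaps cycle 1, 6, 1).
So the schedule is: every Friday and Saturday.
The following Friday is Dec 14 2012.
The following Saturday is Dec 15 2012.
The following Friday is Dec 21 2012.

Dec 14 2012, Dec 15 2012, Dec 21 2012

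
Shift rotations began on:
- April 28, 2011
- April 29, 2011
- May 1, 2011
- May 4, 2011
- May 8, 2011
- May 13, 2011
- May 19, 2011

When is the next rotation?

May 26, 2011

Gaps: 1, 2, 3, 4, 5, 6 days — each gap is 1 larger than the previous one.
Next gap: 7 days. May 19, 2011 + 7 days = May 26, 2011.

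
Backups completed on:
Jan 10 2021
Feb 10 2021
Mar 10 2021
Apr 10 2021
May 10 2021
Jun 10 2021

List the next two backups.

Each date is the 10th; the gaps (31, 28, 31, 30, 31) track the month lengths.
The rule is the 10th of each month.
Next: July 2021 → Jul 10 2021.
Next: August 2021 → Aug 10 2021.

Jul 10 2021, Aug 10 2021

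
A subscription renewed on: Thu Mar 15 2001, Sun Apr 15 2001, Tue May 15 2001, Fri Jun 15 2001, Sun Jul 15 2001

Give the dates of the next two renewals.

The day-of-month is always 15 (31, 30, 31, 30 days between events).
So this recurs on the 15th of each month.
Next: August 2001 → Wed Aug 15 2001.
Next: September 2001 → Sat Sep 15 2001.

Wed Aug 15 2001, Sat Sep 15 2001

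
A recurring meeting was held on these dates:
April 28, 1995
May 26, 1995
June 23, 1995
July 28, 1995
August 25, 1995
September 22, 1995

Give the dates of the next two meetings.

All dates are Fridays, 28, 28, 35, 28, 28 days apart.
Specifically, the 4th Friday of each month.
4th Friday of October 1995: October 27, 1995.
November 1995 — 4th Friday is November 24, 1995.

October 27, 1995; November 24, 1995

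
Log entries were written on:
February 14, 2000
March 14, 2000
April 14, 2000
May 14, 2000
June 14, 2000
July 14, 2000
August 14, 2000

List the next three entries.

September 14, 2000; October 14, 2000; November 14, 2000

The day-of-month is always 14 (29, 31, 30, 31, 30, 31 days between events).
So this recurs on the 14th of each month.
Next: September 2000 → September 14, 2000.
October 2000: October 14, 2000.
Next: November 2000 → November 14, 2000.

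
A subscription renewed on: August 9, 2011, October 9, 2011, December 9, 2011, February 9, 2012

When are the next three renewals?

April 9, 2012; June 9, 2012; August 9, 2012

Gaps: 61, 61, 62 days — not constant. Every event is on the 9th of the month.
Pattern: the 9th of every 2 months.
April 2012: April 9, 2012.
June 2012: June 9, 2012.
Next: August 2012 → August 9, 2012.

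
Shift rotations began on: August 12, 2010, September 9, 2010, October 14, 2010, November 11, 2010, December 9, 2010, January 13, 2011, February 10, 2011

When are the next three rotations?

These are Thursdays at 28- or 35-day spacing (28, 35, 28, 28, 35, 28).
The pattern: 2nd Thursday of the month.
2nd Thursday of March 2011: March 10, 2011.
April 2011 — 2nd Thursday is April 14, 2011.
2nd Thursday of May 2011: May 12, 2011.

March 10, 2011; April 14, 2011; May 12, 2011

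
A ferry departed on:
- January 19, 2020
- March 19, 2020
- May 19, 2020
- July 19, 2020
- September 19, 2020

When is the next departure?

Gaps: 60, 61, 61, 62 days — not constant. Every event is on the 19th of the month.
Pattern: the 19th of every 2 months.
November 2020: November 19, 2020.

November 19, 2020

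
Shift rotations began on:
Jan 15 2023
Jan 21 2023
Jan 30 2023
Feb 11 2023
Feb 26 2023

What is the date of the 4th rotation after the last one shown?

May 27 2023

The spacing grows by 3 each time: 6, 9, 12, 15 days.
Next gap: 18 days. Feb 26 2023 + 18 days = Mar 16 2023.
Next gap: 21 days. Mar 16 2023 + 21 days = Apr 6 2023.
Next gap: 24 days. Apr 6 2023 + 24 days = Apr 30 2023.
Next gap: 27 days. Apr 30 2023 + 27 days = May 27 2023.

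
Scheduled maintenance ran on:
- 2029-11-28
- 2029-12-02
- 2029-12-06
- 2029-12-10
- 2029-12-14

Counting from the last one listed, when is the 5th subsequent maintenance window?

The spacing is 4, 4, 4, 4 days — always 4 days.
2029-12-14 + 4 days = 2029-12-18.
2029-12-18 + 4 days = 2029-12-22.
2029-12-22 + 4 days = 2029-12-26.
2029-12-26 + 4 days = 2029-12-30.
2029-12-30 + 4 days = 2030-01-03.

2030-01-03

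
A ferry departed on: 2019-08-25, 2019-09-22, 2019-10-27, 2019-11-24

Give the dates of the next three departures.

These are Sundays at 28- or 35-day spacing (28, 35, 28).
The pattern: 4th Sunday of the month.
4th Sunday of December 2019: 2019-12-22.
January 2020 — 4th Sunday is 2020-01-26.
4th Sunday of February 2020: 2020-02-23.

2019-12-22, 2020-01-26, 2020-02-23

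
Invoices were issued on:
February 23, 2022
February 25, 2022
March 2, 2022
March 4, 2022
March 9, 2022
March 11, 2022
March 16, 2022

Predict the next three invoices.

Every event lands on a Wednesday or Friday (gaps cycle 2, 5, 2, 5, 2, 5).
So the schedule is: every Wednesday and Friday.
The following Friday is March 18, 2022.
Next Wednesday: March 23, 2022.
Next Friday: March 25, 2022.

March 18, 2022; March 23, 2022; March 25, 2022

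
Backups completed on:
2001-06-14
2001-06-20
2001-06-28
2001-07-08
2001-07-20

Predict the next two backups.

2001-08-03, 2001-08-19

Intervals are 6, 8, 10, 12 days — an arithmetic progression with common difference 2.
Next gap: 14 days. 2001-07-20 + 14 days = 2001-08-03.
Next gap: 16 days. 2001-08-03 + 16 days = 2001-08-19.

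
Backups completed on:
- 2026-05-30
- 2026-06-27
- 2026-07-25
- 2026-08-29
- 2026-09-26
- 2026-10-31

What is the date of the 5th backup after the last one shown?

2027-03-27

Every date is a Saturday; gaps 28, 28, 35, 28, 35 days.
Each is the last Saturday of its month (at least one falls on the 29th or later, ruling out '4th Saturday').
Last Saturday of November 2026: 2026-11-28.
December 2026 ends with Saturday 2026-12-26.
Last Saturday of January 2027: 2027-01-30.
February 2027 ends with Saturday 2027-02-27.
Last Saturday of March 2027: 2027-03-27.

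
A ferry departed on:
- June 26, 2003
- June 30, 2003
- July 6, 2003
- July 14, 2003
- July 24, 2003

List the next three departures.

Gaps: 4, 6, 8, 10 days — each gap is 2 larger than the previous one.
Next gap: 12 days. July 24, 2003 + 12 days = August 5, 2003.
Next gap: 14 days. August 5, 2003 + 14 days = August 19, 2003.
Next gap: 16 days. August 19, 2003 + 16 days = September 4, 2003.

August 5, 2003; August 19, 2003; September 4, 2003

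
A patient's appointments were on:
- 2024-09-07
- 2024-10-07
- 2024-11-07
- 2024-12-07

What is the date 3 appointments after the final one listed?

2025-03-07

Each date is the 7th; the gaps (30, 31, 30) track the month lengths.
The rule is the 7th of each month.
January 2025: 2025-01-07.
February 2025: 2025-02-07.
March 2025: 2025-03-07.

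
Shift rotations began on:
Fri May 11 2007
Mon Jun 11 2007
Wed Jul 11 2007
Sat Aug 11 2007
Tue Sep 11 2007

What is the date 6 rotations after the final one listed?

Tue Mar 11 2008

Gaps: 31, 30, 31, 31 days — not constant. Every event is on the 11th of the month.
Pattern: the 11th of each month.
October 2007: Thu Oct 11 2007.
Next: November 2007 → Sun Nov 11 2007.
Next: December 2007 → Tue Dec 11 2007.
January 2008: Fri Jan 11 2008.
February 2008: Mon Feb 11 2008.
March 2008: Tue Mar 11 2008.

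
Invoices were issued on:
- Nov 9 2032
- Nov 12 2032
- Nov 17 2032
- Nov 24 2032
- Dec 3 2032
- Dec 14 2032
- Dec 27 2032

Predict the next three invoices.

Gaps: 3, 5, 7, 9, 11, 13 days — each gap is 2 larger than the previous one.
Next gap: 15 days. Dec 27 2032 + 15 days = Jan 11 2033.
Next gap: 17 days. Jan 11 2033 + 17 days = Jan 28 2033.
Next gap: 19 days. Jan 28 2033 + 19 days = Feb 16 2033.

Jan 11 2033, Jan 28 2033, Feb 16 2033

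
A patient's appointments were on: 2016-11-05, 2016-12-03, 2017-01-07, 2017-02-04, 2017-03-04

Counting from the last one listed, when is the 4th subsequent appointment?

2017-07-01

These are Saturdays at 28- or 35-day spacing (28, 35, 28, 28).
The pattern: 1st Saturday of the month.
1st Saturday of April 2017: 2017-04-01.
May 2017 — 1st Saturday is 2017-05-06.
1st Saturday of June 2017: 2017-06-03.
1st Saturday of July 2017: 2017-07-01.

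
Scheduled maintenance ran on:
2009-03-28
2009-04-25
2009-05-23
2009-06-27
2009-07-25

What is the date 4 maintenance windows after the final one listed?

These are Saturdays at 28- or 35-day spacing (28, 28, 35, 28).
The pattern: 4th Saturday of the month.
August 2009 — 4th Saturday is 2009-08-22.
4th Saturday of September 2009: 2009-09-26.
4th Saturday of October 2009: 2009-10-24.
4th Saturday of November 2009: 2009-11-28.

2009-11-28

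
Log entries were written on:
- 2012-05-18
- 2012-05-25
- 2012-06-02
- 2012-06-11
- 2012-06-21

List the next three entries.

The spacing grows by 1 each time: 7, 8, 9, 10 days.
Next gap: 11 days. 2012-06-21 + 11 days = 2012-07-02.
Next gap: 12 days. 2012-07-02 + 12 days = 2012-07-14.
Next gap: 13 days. 2012-07-14 + 13 days = 2012-07-27.

2012-07-02, 2012-07-14, 2012-07-27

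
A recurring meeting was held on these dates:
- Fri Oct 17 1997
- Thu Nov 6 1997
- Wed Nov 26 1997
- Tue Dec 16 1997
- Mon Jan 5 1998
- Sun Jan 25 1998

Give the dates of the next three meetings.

Every event comes 20 days after the last (20, 20, 20, 20, 20).
Sun Jan 25 1998 + 20 days = Sat Feb 14 1998.
Sat Feb 14 1998 + 20 days = Fri Mar 6 1998.
Fri Mar 6 1998 + 20 days = Thu Mar 26 1998.

Sat Feb 14 1998, Fri Mar 6 1998, Thu Mar 26 1998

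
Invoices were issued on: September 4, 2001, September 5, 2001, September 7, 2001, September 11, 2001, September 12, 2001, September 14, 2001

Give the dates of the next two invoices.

September 18, 2001; September 19, 2001

Every event lands on a Tuesday or Wednesday or Friday (gaps cycle 1, 2, 4, 1, 2).
So the schedule is: every Tuesday, Wednesday and Friday.
The following Tuesday is September 18, 2001.
The following Wednesday is September 19, 2001.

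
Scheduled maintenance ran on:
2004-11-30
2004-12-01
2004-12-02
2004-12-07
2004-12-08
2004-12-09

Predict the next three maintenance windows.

The gap pattern 1, 1, 5, 1, 1 repeats every 3 events.
These are the Tuesdays, Wednesdays and Thursdays of each week.
The following Tuesday is 2004-12-14.
The following Wednesday is 2004-12-15.
The following Thursday is 2004-12-16.

2004-12-14, 2004-12-15, 2004-12-16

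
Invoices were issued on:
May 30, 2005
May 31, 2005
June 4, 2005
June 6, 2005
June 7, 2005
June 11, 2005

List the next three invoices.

June 13, 2005; June 14, 2005; June 18, 2005

Gaps: 1, 4, 2, 1, 4 days — not constant, but cyclic with period 3.
The events fall on every Monday, Tuesday and Saturday.
The following Monday is June 13, 2005.
Next Tuesday: June 14, 2005.
Next Saturday: June 18, 2005.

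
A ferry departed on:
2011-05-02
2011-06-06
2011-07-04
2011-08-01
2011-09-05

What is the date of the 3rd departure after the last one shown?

2011-12-05

These are Mondays at 28- or 35-day spacing (35, 28, 28, 35).
The pattern: 1st Monday of the month.
October 2011 — 1st Monday is 2011-10-03.
1st Monday of November 2011: 2011-11-07.
December 2011 — 1st Monday is 2011-12-05.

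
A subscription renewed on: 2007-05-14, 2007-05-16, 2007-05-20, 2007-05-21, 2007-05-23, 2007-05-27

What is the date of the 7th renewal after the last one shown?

2007-06-11

Gaps: 2, 4, 1, 2, 4 days — not constant, but cyclic with period 3.
The events fall on every Monday, Wednesday and Sunday.
The following Monday is 2007-05-28.
Next Wednesday: 2007-05-30.
Next Sunday: 2007-06-03.
Next Monday: 2007-06-04.
The following Wednesday is 2007-06-06.
Next Sunday: 2007-06-10.
Next Monday: 2007-06-11.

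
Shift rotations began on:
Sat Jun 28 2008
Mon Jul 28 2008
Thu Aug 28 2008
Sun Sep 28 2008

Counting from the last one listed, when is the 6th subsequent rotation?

The day-of-month is always 28 (30, 31, 31 days between events).
So this recurs on the 28th of each month.
Next: October 2008 → Tue Oct 28 2008.
Next: November 2008 → Fri Nov 28 2008.
December 2008: Sun Dec 28 2008.
Next: January 2009 → Wed Jan 28 2009.
Next: February 2009 → Sat Feb 28 2009.
March 2009: Sat Mar 28 2009.

Sat Mar 28 2009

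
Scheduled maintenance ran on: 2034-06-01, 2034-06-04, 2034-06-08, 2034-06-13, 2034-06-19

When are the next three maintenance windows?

Gaps: 3, 4, 5, 6 days — each gap is 1 larger than the previous one.
Next gap: 7 days. 2034-06-19 + 7 days = 2034-06-26.
Next gap: 8 days. 2034-06-26 + 8 days = 2034-07-04.
Next gap: 9 days. 2034-07-04 + 9 days = 2034-07-13.

2034-06-26, 2034-07-04, 2034-07-13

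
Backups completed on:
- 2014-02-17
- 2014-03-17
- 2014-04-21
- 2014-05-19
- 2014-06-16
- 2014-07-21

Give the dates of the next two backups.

Gaps: 28, 35, 28, 28, 35 days — a mix of 28 and 35. Every date is a Monday.
Each is the 3rd Monday of its month.
August 2014 — 3rd Monday is 2014-08-18.
3rd Monday of September 2014: 2014-09-15.

2014-08-18, 2014-09-15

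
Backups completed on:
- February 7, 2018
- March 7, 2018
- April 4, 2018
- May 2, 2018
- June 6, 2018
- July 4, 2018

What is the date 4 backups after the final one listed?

November 7, 2018

Gaps: 28, 28, 28, 35, 28 days — a mix of 28 and 35. Every date is a Wednesday.
Each is the 1st Wednesday of its month.
August 2018 — 1st Wednesday is August 1, 2018.
September 2018 — 1st Wednesday is September 5, 2018.
October 2018 — 1st Wednesday is October 3, 2018.
1st Wednesday of November 2018: November 7, 2018.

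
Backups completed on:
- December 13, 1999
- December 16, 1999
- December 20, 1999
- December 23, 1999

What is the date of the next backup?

The gap pattern 3, 4, 3 repeats every 2 events.
These are the Mondays and Thursdays of each week.
The following Monday is December 27, 1999.

December 27, 1999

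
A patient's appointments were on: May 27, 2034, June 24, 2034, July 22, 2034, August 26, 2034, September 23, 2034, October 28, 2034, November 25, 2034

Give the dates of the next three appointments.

December 23, 2034; January 27, 2035; February 24, 2035

All dates are Saturdays, 28, 28, 35, 28, 35, 28 days apart.
Specifically, the 4th Saturday of each month.
December 2034 — 4th Saturday is December 23, 2034.
January 2035 — 4th Saturday is January 27, 2035.
February 2035 — 4th Saturday is February 24, 2035.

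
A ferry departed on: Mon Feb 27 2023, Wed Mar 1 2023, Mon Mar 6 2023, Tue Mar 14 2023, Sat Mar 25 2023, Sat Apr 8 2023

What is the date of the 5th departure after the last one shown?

Tue Aug 1 2023

The spacing grows by 3 each time: 2, 5, 8, 11, 14 days.
Next gap: 17 days. Sat Apr 8 2023 + 17 days = Tue Apr 25 2023.
Next gap: 20 days. Tue Apr 25 2023 + 20 days = Mon May 15 2023.
Next gap: 23 days. Mon May 15 2023 + 23 days = Wed Jun 7 2023.
Next gap: 26 days. Wed Jun 7 2023 + 26 days = Mon Jul 3 2023.
Next gap: 29 days. Mon Jul 3 2023 + 29 days = Tue Aug 1 2023.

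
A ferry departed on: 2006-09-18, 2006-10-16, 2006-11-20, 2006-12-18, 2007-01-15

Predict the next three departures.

These are Mondays at 28- or 35-day spacing (28, 35, 28, 28).
The pattern: 3rd Monday of the month.
3rd Monday of February 2007: 2007-02-19.
March 2007 — 3rd Monday is 2007-03-19.
April 2007 — 3rd Monday is 2007-04-16.

2007-02-19, 2007-03-19, 2007-04-16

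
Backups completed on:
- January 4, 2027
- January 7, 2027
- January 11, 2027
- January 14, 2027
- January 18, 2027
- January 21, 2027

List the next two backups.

January 25, 2027; January 28, 2027

The gap pattern 3, 4, 3, 4, 3 repeats every 2 events.
These are the Mondays and Thursdays of each week.
Next Monday: January 25, 2027.
Next Thursday: January 28, 2027.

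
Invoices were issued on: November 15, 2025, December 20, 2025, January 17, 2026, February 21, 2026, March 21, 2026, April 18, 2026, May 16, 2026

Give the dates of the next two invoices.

Gaps: 35, 28, 35, 28, 28, 28 days — a mix of 28 and 35. Every date is a Saturday.
Each is the 3rd Saturday of its month.
3rd Saturday of June 2026: June 20, 2026.
3rd Saturday of July 2026: July 18, 2026.

June 20, 2026; July 18, 2026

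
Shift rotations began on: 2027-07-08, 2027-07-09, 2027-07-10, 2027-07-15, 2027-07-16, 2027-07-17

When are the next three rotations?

2027-07-22, 2027-07-23, 2027-07-24

Gaps: 1, 1, 5, 1, 1 days — not constant, but cyclic with period 3.
The events fall on every Thursday, Friday and Saturday.
Next Thursday: 2027-07-22.
Next Friday: 2027-07-23.
The following Saturday is 2027-07-24.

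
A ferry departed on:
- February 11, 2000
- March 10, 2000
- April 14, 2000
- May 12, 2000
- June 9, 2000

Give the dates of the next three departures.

Gaps: 28, 35, 28, 28 days — a mix of 28 and 35. Every date is a Friday.
Each is the 2nd Friday of its month.
July 2000 — 2nd Friday is July 14, 2000.
August 2000 — 2nd Friday is August 11, 2000.
2nd Friday of September 2000: September 8, 2000.

July 14, 2000; August 11, 2000; September 8, 2000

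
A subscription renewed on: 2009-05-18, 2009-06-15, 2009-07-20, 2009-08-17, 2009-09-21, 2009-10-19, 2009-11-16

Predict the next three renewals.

2009-12-21, 2010-01-18, 2010-02-15

Gaps: 28, 35, 28, 35, 28, 28 days — a mix of 28 and 35. Every date is a Monday.
Each is the 3rd Monday of its month.
3rd Monday of December 2009: 2009-12-21.
3rd Monday of January 2010: 2010-01-18.
February 2010 — 3rd Monday is 2010-02-15.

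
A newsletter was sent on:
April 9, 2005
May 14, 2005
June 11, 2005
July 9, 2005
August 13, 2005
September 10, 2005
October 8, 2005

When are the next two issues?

Gaps: 35, 28, 28, 35, 28, 28 days — a mix of 28 and 35. Every date is a Saturday.
Each is the 2nd Saturday of its month.
2nd Saturday of November 2005: November 12, 2005.
2nd Saturday of December 2005: December 10, 2005.

November 12, 2005; December 10, 2005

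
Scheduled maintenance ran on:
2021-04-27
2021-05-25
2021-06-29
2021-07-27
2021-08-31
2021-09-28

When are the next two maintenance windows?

All Tuesdays; the gaps (28, 35, 28, 35, 28) vary with month length.
This is the last Tuesday of each month.
Last Tuesday of October 2021: 2021-10-26.
November 2021 ends with Tuesday 2021-11-30.

2021-10-26, 2021-11-30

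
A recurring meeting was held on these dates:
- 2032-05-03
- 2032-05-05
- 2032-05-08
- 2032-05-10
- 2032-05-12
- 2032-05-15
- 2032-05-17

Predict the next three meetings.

2032-05-19, 2032-05-22, 2032-05-24

Every event lands on a Monday or Wednesday or Saturday (gaps cycle 2, 3, 2, 2, 3, 2).
So the schedule is: every Monday, Wednesday and Saturday.
Next Wednesday: 2032-05-19.
The following Saturday is 2032-05-22.
The following Monday is 2032-05-24.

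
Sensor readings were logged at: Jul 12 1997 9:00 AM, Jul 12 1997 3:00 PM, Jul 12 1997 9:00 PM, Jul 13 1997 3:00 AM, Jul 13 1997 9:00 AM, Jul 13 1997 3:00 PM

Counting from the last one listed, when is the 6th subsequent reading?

Spacing: 6, 6, 6, 6, 6 h — constant 6 h.
Jul 13 1997 3:00 PM + 6 h = Jul 13 1997 9:00 PM.
Jul 13 1997 9:00 PM + 6 h = Jul 14 1997 3:00 AM.
Jul 14 1997 3:00 AM + 6 h = Jul 14 1997 9:00 AM.
Jul 14 1997 9:00 AM + 6 h = Jul 14 1997 3:00 PM.
Jul 14 1997 3:00 PM + 6 h = Jul 14 1997 9:00 PM.
Jul 14 1997 9:00 PM + 6 h = Jul 15 1997 3:00 AM.

Jul 15 1997 3:00 AM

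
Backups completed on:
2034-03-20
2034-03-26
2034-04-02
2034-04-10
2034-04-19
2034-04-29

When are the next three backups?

2034-05-10, 2034-05-22, 2034-06-04

The spacing grows by 1 each time: 6, 7, 8, 9, 10 days.
Next gap: 11 days. 2034-04-29 + 11 days = 2034-05-10.
Next gap: 12 days. 2034-05-10 + 12 days = 2034-05-22.
Next gap: 13 days. 2034-05-22 + 13 days = 2034-06-04.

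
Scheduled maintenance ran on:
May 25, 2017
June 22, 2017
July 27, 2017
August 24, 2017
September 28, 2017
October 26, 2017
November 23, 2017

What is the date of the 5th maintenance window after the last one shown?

April 26, 2018

Gaps: 28, 35, 28, 35, 28, 28 days — a mix of 28 and 35. Every date is a Thursday.
Each is the 4th Thursday of its month.
4th Thursday of December 2017: December 28, 2017.
January 2018 — 4th Thursday is January 25, 2018.
February 2018 — 4th Thursday is February 22, 2018.
March 2018 — 4th Thursday is March 22, 2018.
April 2018 — 4th Thursday is April 26, 2018.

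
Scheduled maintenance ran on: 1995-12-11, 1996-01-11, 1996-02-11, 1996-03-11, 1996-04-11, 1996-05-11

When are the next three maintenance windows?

Gaps: 31, 31, 29, 31, 30 days — not constant. Every event is on the 11th of the month.
Pattern: the 11th of each month.
Next: June 1996 → 1996-06-11.
Next: July 1996 → 1996-07-11.
August 1996: 1996-08-11.

1996-06-11, 1996-07-11, 1996-08-11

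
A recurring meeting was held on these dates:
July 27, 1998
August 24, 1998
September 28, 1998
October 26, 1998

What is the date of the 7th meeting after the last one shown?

May 24, 1999

These are Mondays at 28- or 35-day spacing (28, 35, 28).
The pattern: 4th Monday of the month.
4th Monday of November 1998: November 23, 1998.
December 1998 — 4th Monday is December 28, 1998.
January 1999 — 4th Monday is January 25, 1999.
4th Monday of February 1999: February 22, 1999.
March 1999 — 4th Monday is March 22, 1999.
4th Monday of April 1999: April 26, 1999.
May 1999 — 4th Monday is May 24, 1999.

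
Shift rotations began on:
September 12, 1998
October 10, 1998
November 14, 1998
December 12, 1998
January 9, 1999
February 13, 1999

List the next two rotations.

March 13, 1999; April 10, 1999

These are Saturdays at 28- or 35-day spacing (28, 35, 28, 28, 35).
The pattern: 2nd Saturday of the month.
2nd Saturday of March 1999: March 13, 1999.
April 1999 — 2nd Saturday is April 10, 1999.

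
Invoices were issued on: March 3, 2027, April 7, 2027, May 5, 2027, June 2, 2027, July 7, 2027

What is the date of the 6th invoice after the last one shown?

January 5, 2028

These are Wednesdays at 28- or 35-day spacing (35, 28, 28, 35).
The pattern: 1st Wednesday of the month.
August 2027 — 1st Wednesday is August 4, 2027.
1st Wednesday of September 2027: September 1, 2027.
1st Wednesday of October 2027: October 6, 2027.
November 2027 — 1st Wednesday is November 3, 2027.
1st Wednesday of December 2027: December 1, 2027.
January 2028 — 1st Wednesday is January 5, 2028.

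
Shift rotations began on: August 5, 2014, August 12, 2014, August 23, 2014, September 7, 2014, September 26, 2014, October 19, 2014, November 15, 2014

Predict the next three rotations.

December 16, 2014; January 20, 2015; February 28, 2015

The spacing grows by 4 each time: 7, 11, 15, 19, 23, 27 days.
Next gap: 31 days. November 15, 2014 + 31 days = December 16, 2014.
Next gap: 35 days. December 16, 2014 + 35 days = January 20, 2015.
Next gap: 39 days. January 20, 2015 + 39 days = February 28, 2015.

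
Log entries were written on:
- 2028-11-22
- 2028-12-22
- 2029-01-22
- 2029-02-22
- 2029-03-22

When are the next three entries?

The day-of-month is always 22 (30, 31, 31, 28 days between events).
So this recurs on the 22nd of each month.
April 2029: 2029-04-22.
May 2029: 2029-05-22.
Next: June 2029 → 2029-06-22.

2029-04-22, 2029-05-22, 2029-06-22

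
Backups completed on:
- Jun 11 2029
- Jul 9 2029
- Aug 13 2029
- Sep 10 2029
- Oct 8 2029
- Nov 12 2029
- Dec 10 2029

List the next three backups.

These are Mondays at 28- or 35-day spacing (28, 35, 28, 28, 35, 28).
The pattern: 2nd Monday of the month.
2nd Monday of January 2030: Jan 14 2030.
2nd Monday of February 2030: Feb 11 2030.
March 2030 — 2nd Monday is Mar 11 2030.

Jan 14 2030, Feb 11 2030, Mar 11 2030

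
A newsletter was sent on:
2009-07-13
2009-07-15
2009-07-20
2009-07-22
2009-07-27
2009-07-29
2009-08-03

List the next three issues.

2009-08-05, 2009-08-10, 2009-08-12

The gap pattern 2, 5, 2, 5, 2, 5 repeats every 2 events.
These are the Mondays and Wednesdays of each week.
The following Wednesday is 2009-08-05.
Next Monday: 2009-08-10.
Next Wednesday: 2009-08-12.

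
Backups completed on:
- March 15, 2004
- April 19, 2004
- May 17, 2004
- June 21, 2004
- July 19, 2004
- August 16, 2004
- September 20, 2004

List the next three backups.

All dates are Mondays, 35, 28, 35, 28, 28, 35 days apart.
Specifically, the 3rd Monday of each month.
3rd Monday of October 2004: October 18, 2004.
November 2004 — 3rd Monday is November 15, 2004.
December 2004 — 3rd Monday is December 20, 2004.

October 18, 2004; November 15, 2004; December 20, 2004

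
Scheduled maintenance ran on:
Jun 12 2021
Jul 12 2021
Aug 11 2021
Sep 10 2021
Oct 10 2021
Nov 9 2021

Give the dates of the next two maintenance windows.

Gaps between consecutive events: 30, 30, 30, 30, 30 days — a constant 30-day interval.
Nov 9 2021 + 30 days = Dec 9 2021.
Dec 9 2021 + 30 days = Jan 8 2022.

Dec 9 2021, Jan 8 2022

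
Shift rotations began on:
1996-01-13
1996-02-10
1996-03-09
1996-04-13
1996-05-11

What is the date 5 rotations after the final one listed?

1996-10-12

These are Saturdays at 28- or 35-day spacing (28, 28, 35, 28).
The pattern: 2nd Saturday of the month.
June 1996 — 2nd Saturday is 1996-06-08.
2nd Saturday of July 1996: 1996-07-13.
August 1996 — 2nd Saturday is 1996-08-10.
September 1996 — 2nd Saturday is 1996-09-14.
October 1996 — 2nd Saturday is 1996-10-12.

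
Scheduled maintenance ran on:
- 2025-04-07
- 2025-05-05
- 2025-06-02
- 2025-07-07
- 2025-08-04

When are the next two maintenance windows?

2025-09-01, 2025-10-06

These are Mondays at 28- or 35-day spacing (28, 28, 35, 28).
The pattern: 1st Monday of the month.
September 2025 — 1st Monday is 2025-09-01.
October 2025 — 1st Monday is 2025-10-06.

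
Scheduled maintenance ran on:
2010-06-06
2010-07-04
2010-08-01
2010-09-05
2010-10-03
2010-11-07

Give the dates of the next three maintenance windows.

Gaps: 28, 28, 35, 28, 35 days — a mix of 28 and 35. Every date is a Sunday.
Each is the 1st Sunday of its month.
1st Sunday of December 2010: 2010-12-05.
1st Sunday of January 2011: 2011-01-02.
February 2011 — 1st Sunday is 2011-02-06.

2010-12-05, 2011-01-02, 2011-02-06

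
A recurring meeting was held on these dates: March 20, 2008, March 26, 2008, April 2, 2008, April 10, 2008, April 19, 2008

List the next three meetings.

Intervals are 6, 7, 8, 9 days — an arithmetic progression with common difference 1.
Next gap: 10 days. April 19, 2008 + 10 days = April 29, 2008.
Next gap: 11 days. April 29, 2008 + 11 days = May 10, 2008.
Next gap: 12 days. May 10, 2008 + 12 days = May 22, 2008.

April 29, 2008; May 10, 2008; May 22, 2008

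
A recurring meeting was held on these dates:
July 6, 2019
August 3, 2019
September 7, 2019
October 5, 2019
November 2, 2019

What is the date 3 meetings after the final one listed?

February 1, 2020

All dates are Saturdays, 28, 35, 28, 28 days apart.
Specifically, the 1st Saturday of each month.
December 2019 — 1st Saturday is December 7, 2019.
January 2020 — 1st Saturday is January 4, 2020.
1st Saturday of February 2020: February 1, 2020.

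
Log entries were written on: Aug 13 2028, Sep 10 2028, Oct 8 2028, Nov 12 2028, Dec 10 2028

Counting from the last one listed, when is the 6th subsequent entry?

Jun 10 2029

Gaps: 28, 28, 35, 28 days — a mix of 28 and 35. Every date is a Sunday.
Each is the 2nd Sunday of its month.
January 2029 — 2nd Sunday is Jan 14 2029.
February 2029 — 2nd Sunday is Feb 11 2029.
2nd Sunday of March 2029: Mar 11 2029.
2nd Sunday of April 2029: Apr 8 2029.
May 2029 — 2nd Sunday is May 13 2029.
June 2029 — 2nd Sunday is Jun 10 2029.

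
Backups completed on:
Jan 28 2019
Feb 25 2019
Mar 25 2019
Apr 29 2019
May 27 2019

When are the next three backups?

Jun 24 2019, Jul 29 2019, Aug 26 2019

These are Mondays with 28, 28, 35, 28-day gaps.
Each is the final Monday of its month — Apr 29 2019 is past the 28th, so '4th Monday' doesn't fit.
Last Monday of June 2019: Jun 24 2019.
July 2019 ends with Monday Jul 29 2019.
August 2019 ends with Monday Aug 26 2019.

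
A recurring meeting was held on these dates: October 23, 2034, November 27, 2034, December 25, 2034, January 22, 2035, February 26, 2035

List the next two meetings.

These are Mondays at 28- or 35-day spacing (35, 28, 28, 35).
The pattern: 4th Monday of the month.
4th Monday of March 2035: March 26, 2035.
April 2035 — 4th Monday is April 23, 2035.

March 26, 2035; April 23, 2035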